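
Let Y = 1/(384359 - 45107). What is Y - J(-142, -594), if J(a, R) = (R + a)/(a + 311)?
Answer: 249689641/57333588 ≈ 4.3550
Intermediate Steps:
J(a, R) = (R + a)/(311 + a)
Y = 1/339252 ≈ 2.9477e-6
Y - J(-142, -594) = 1/339252 - (-594 - 142)/(311 - 142) = 1/339252 - (-736)/169 = 1/339252 - 1*(-736/169) = 1/339252 + 736/169 = 249689641/57333588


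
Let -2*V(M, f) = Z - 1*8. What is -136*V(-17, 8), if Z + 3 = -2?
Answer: -884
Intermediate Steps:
Z = -5 (Z = -3 - 2 = -5)
V(M, f) = 13/2 (V(M, f) = -(-5 - 1*8)/2 = -(-5 - 8)/2 = -½*(-13) = 13/2)
-136*V(-17, 8) = -136*13/2 = -884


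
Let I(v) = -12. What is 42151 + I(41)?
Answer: 42139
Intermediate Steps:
42151 + I(41) = 42151 - 12 = 42139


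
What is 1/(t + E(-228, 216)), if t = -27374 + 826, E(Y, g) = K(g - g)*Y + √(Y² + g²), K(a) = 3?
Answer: -1702/46342699 - 3*√685/185370796 ≈ -3.7150e-5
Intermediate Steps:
E(Y, g) = √(Y² + g²) + 3*Y (E(Y, g) = 3*Y + √(Y² + g²) = √(Y² + g²) + 3*Y)
t = -26548
1/(t + E(-228, 216)) = 1/(-26548 + (√((-228)² + 216²) + 3*(-228))) = 1/(-26548 + (√(51984 + 46656) - 684)) = 1/(-26548 + (√98640 - 684)) = 1/(-26548 + (12*√685 - 684)) = 1/(-26548 + (-684 + 12*√685)) = 1/(-27232 + 12*√685)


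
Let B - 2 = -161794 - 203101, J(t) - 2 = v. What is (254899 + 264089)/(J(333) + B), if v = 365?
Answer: -259494/182263 ≈ -1.4237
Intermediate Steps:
J(t) = 367 (J(t) = 2 + 365 = 367)
B = -364893 (B = 2 + (-161794 - 203101) = 2 - 364895 = -364893)
(254899 + 264089)/(J(333) + B) = (254899 + 264089)/(367 - 364893) = 518988/(-364526) = 518988*(-1/364526) = -259494/182263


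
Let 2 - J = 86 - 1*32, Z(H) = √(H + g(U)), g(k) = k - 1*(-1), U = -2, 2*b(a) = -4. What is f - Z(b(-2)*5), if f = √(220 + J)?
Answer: 2*√42 - I*√11 ≈ 12.961 - 3.3166*I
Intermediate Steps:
b(a) = -2 (b(a) = (½)*(-4) = -2)
g(k) = 1 + k (g(k) = k + 1 = 1 + k)
Z(H) = √(-1 + H) (Z(H) = √(H + (1 - 2)) = √(H - 1) = √(-1 + H))
J = -52 (J = 2 - (86 - 1*32) = 2 - (86 - 32) = 2 - 1*54 = 2 - 54 = -52)
f = 2*√42 (f = √(220 - 52) = √168 = 2*√42 ≈ 12.961)
f - Z(b(-2)*5) = 2*√42 - √(-1 - 2*5) = 2*√42 - √(-1 - 10) = 2*√42 - √(-11) = 2*√42 - I*√11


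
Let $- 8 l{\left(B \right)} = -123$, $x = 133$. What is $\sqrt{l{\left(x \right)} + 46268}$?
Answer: $\frac{\sqrt{740534}}{4} \approx 215.14$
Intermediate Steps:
$l{\left(B \right)} = \frac{123}{8}$ ($l{\left(B \right)} = \left(- \frac{1}{8}\right) \left(-123\right) = \frac{123}{8}$)
$\sqrt{l{\left(x \right)} + 46268} = \sqrt{\frac{123}{8} + 46268} = \sqrt{\frac{370267}{8}} = \frac{\sqrt{740534}}{4}$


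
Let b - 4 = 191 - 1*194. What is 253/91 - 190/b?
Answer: -17037/91 ≈ -187.22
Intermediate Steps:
b = 1 (b = 4 + (191 - 1*194) = 4 + (191 - 194) = 4 - 3 = 1)
253/91 - 190/b = 253/91 - 190/1 = 253*(1/91) - 190*1 = 253/91 - 190 = -17037/91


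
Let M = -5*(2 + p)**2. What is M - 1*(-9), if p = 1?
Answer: -36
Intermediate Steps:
M = -45 (M = -5*(2 + 1)**2 = -5*3**2 = -5*9 = -45)
M - 1*(-9) = -45 - 1*(-9) = -45 + 9 = -36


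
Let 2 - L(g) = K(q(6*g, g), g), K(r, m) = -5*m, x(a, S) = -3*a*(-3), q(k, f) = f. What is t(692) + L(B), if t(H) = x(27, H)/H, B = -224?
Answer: -773413/692 ≈ -1117.6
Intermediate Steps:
x(a, S) = 9*a
t(H) = 243/H (t(H) = (9*27)/H = 243/H)
L(g) = 2 + 5*g (L(g) = 2 - (-5)*g = 2 + 5*g)
t(692) + L(B) = 243/692 + (2 + 5*(-224)) = 243*(1/692) + (2 - 1120) = 243/692 - 1118 = -773413/692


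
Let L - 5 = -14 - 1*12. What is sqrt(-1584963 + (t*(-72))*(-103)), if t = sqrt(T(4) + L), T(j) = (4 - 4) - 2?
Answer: 3*sqrt(-176107 + 824*I*sqrt(23)) ≈ 14.124 + 1259.0*I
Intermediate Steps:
T(j) = -2 (T(j) = 0 - 2 = -2)
L = -21 (L = 5 + (-14 - 1*12) = 5 + (-14 - 12) = 5 - 26 = -21)
t = I*sqrt(23) (t = sqrt(-2 - 21) = sqrt(-23) = I*sqrt(23) ≈ 4.7958*I)
sqrt(-1584963 + (t*(-72))*(-103)) = sqrt(-1584963 + ((I*sqrt(23))*(-72))*(-103)) = sqrt(-1584963 - 72*I*sqrt(23)*(-103)) = sqrt(-1584963 + 7416*I*sqrt(23))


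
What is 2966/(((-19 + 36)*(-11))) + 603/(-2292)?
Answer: -2303611/142868 ≈ -16.124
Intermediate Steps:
2966/(((-19 + 36)*(-11))) + 603/(-2292) = 2966/((17*(-11))) + 603*(-1/2292) = 2966/(-187) - 201/764 = 2966*(-1/187) - 201/764 = -2966/187 - 201/764 = -2303611/142868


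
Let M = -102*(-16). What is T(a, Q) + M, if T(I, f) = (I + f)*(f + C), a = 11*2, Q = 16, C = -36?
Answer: 872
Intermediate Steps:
M = 1632
a = 22
T(I, f) = (-36 + f)*(I + f) (T(I, f) = (I + f)*(f - 36) = (I + f)*(-36 + f) = (-36 + f)*(I + f))
T(a, Q) + M = (16**2 - 36*22 - 36*16 + 22*16) + 1632 = (256 - 792 - 576 + 352) + 1632 = -760 + 1632 = 872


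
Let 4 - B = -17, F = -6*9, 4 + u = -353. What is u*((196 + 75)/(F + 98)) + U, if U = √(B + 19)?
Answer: -96747/44 + 2*√10 ≈ -2192.5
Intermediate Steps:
u = -357 (u = -4 - 353 = -357)
F = -54
B = 21 (B = 4 - 1*(-17) = 4 + 17 = 21)
U = 2*√10 (U = √(21 + 19) = √40 = 2*√10 ≈ 6.3246)
u*((196 + 75)/(F + 98)) + U = -357*(196 + 75)/(-54 + 98) + 2*√10 = -96747/44 + 2*√10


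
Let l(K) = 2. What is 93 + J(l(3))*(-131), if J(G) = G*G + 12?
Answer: -2003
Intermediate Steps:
J(G) = 12 + G² (J(G) = G² + 12 = 12 + G²)
93 + J(l(3))*(-131) = 93 + (12 + 2²)*(-131) = 93 + (12 + 4)*(-131) = 93 + 16*(-131) = 93 - 2096 = -2003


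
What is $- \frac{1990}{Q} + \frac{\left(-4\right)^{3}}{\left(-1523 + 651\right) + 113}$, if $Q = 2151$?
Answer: $- \frac{457582}{544203} \approx -0.84083$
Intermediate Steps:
$- \frac{1990}{Q} + \frac{\left(-4\right)^{3}}{\left(-1523 + 651\right) + 113} = - \frac{1990}{2151} + \frac{\left(-4\right)^{3}}{\left(-1523 + 651\right) + 113} = \left(-1990\right) \frac{1}{2151} - \frac{64}{-872 + 113} = - \frac{1990}{2151} - \frac{64}{-759} = - \frac{1990}{2151} - - \frac{64}{759} = - \frac{1990}{2151} + \frac{64}{759} = - \frac{457582}{544203}$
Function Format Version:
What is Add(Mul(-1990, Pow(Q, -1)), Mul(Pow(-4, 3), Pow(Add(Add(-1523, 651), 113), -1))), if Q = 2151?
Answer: Rational(-457582, 544203) ≈ -0.84083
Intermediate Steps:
Add(Mul(-1990, Pow(Q, -1)), Mul(Pow(-4, 3), Pow(Add(Add(-1523, 651), 113), -1))) = Add(Mul(-1990, Pow(2151, -1)), Mul(Pow(-4, 3), Pow(Add(Add(-1523, 651), 113), -1))) = Add(Mul(-1990, Rational(1, 2151)), Mul(-64, Pow(Add(-872, 113), -1))) = Add(Rational(-1990, 2151), Mul(-64, Pow(-759, -1))) = Add(Rational(-1990, 2151), Mul(-64, Rational(-1, 759))) = Add(Rational(-1990, 2151), Rational(64, 759)) = Rational(-457582, 544203)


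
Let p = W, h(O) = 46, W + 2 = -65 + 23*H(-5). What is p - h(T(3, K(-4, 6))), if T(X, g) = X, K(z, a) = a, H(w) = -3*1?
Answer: -182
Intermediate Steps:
H(w) = -3
W = -136 (W = -2 + (-65 + 23*(-3)) = -2 + (-65 - 69) = -2 - 134 = -136)
p = -136
p - h(T(3, K(-4, 6))) = -136 - 1*46 = -136 - 46 = -182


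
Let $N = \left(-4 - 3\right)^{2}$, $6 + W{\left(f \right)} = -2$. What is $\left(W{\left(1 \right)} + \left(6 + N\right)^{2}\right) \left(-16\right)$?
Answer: $-48272$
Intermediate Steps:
$W{\left(f \right)} = -8$ ($W{\left(f \right)} = -6 - 2 = -8$)
$N = 49$ ($N = \left(-7\right)^{2} = 49$)
$\left(W{\left(1 \right)} + \left(6 + N\right)^{2}\right) \left(-16\right) = \left(-8 + \left(6 + 49\right)^{2}\right) \left(-16\right) = \left(-8 + 55^{2}\right) \left(-16\right) = \left(-8 + 3025\right) \left(-16\right) = 3017 \left(-16\right) = -48272$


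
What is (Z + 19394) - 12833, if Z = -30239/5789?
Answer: 37951390/5789 ≈ 6555.8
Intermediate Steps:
Z = -30239/5789 (Z = -30239*1/5789 = -30239/5789 ≈ -5.2235)
(Z + 19394) - 12833 = (-30239/5789 + 19394) - 12833 = 112241627/5789 - 12833 = 37951390/5789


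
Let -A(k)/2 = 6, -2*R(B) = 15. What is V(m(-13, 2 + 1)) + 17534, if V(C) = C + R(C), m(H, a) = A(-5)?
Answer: 35029/2 ≈ 17515.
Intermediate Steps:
R(B) = -15/2 (R(B) = -½*15 = -15/2)
A(k) = -12 (A(k) = -2*6 = -12)
m(H, a) = -12
V(C) = -15/2 + C (V(C) = C - 15/2 = -15/2 + C)
V(m(-13, 2 + 1)) + 17534 = (-15/2 - 12) + 17534 = -39/2 + 17534 = 35029/2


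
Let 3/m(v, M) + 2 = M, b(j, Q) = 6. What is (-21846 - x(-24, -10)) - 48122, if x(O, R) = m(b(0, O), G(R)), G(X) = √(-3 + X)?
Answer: -1189450/17 + 3*I*√13/17 ≈ -69968.0 + 0.63627*I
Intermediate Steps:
m(v, M) = 3/(-2 + M)
x(O, R) = 3/(-2 + √(-3 + R))
(-21846 - x(-24, -10)) - 48122 = (-21846 - 3/(-2 + √(-3 - 10))) - 48122 = (-21846 - 3/(-2 + √(-13))) - 48122 = (-21846 - 3/(-2 + I*√13)) - 48122 = -69968 - 3/(-2 + I*√13)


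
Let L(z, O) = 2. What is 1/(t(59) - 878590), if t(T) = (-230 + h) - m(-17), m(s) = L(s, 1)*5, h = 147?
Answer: -1/878683 ≈ -1.1381e-6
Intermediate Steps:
m(s) = 10 (m(s) = 2*5 = 10)
t(T) = -93 (t(T) = (-230 + 147) - 1*10 = -83 - 10 = -93)
1/(t(59) - 878590) = 1/(-93 - 878590) = 1/(-878683) = -1/878683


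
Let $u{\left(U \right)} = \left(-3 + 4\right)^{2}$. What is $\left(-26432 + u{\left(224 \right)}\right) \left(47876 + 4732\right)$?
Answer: $-1390482048$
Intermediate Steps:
$u{\left(U \right)} = 1$ ($u{\left(U \right)} = 1^{2} = 1$)
$\left(-26432 + u{\left(224 \right)}\right) \left(47876 + 4732\right) = \left(-26432 + 1\right) \left(47876 + 4732\right) = \left(-26431\right) 52608 = -1390482048$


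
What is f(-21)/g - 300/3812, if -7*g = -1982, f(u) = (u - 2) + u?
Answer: -221087/944423 ≈ -0.23410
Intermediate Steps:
f(u) = -2 + 2*u (f(u) = (-2 + u) + u = -2 + 2*u)
g = 1982/7 (g = -⅐*(-1982) = 1982/7 ≈ 283.14)
f(-21)/g - 300/3812 = (-2 + 2*(-21))/(1982/7) - 300/3812 = (-2 - 42)*(7/1982) - 300*1/3812 = -44*7/1982 - 75/953 = -154/991 - 75/953 = -221087/944423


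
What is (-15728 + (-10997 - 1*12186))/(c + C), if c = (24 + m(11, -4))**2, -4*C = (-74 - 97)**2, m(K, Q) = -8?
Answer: 155644/28217 ≈ 5.5160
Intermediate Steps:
C = -29241/4 (C = -(-74 - 97)**2/4 = -1/4*(-171)**2 = -1/4*29241 = -29241/4 ≈ -7310.3)
c = 256 (c = (24 - 8)**2 = 16**2 = 256)
(-15728 + (-10997 - 1*12186))/(c + C) = (-15728 + (-10997 - 1*12186))/(256 - 29241/4) = (-15728 + (-10997 - 12186))/(-28217/4) = (-15728 - 23183)*(-4/28217) = -38911*(-4/28217) = 155644/28217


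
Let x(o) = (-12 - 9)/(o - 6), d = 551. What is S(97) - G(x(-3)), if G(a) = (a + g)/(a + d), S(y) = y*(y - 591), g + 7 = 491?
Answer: -79545339/1660 ≈ -47919.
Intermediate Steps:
g = 484 (g = -7 + 491 = 484)
x(o) = -21/(-6 + o)
S(y) = y*(-591 + y)
G(a) = (484 + a)/(551 + a) (G(a) = (a + 484)/(a + 551) = (484 + a)/(551 + a))
S(97) - G(x(-3)) = 97*(-591 + 97) - (484 - 21/(-6 - 3))/(551 - 21/(-6 - 3)) = 97*(-494) - (484 - 21/(-9))/(551 - 21/(-9)) = -47918 - (484 - 21*(-⅑))/(551 - 21*(-⅑)) = -47918 - (484 + 7/3)/(551 + 7/3) = -47918 - 1459/(1660/3*3) = -47918 - 3*1459/(1660*3) = -47918 - 1*1459/1660 = -47918 - 1459/1660 = -79545339/1660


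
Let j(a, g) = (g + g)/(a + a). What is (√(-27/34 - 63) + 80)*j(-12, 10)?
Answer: -200/3 - 5*I*√8194/68 ≈ -66.667 - 6.6559*I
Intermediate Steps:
j(a, g) = g/a (j(a, g) = (2*g)/((2*a)) = (2*g)*(1/(2*a)) = g/a)
(√(-27/34 - 63) + 80)*j(-12, 10) = (√(-27/34 - 63) + 80)*(10/(-12)) = (√(-27*1/34 - 63) + 80)*(10*(-1/12)) = (√(-27/34 - 63) + 80)*(-⅚) = (√(-2169/34) + 80)*(-⅚) = (3*I*√8194/34 + 80)*(-⅚) = (80 + 3*I*√8194/34)*(-⅚) = -200/3 - 5*I*√8194/68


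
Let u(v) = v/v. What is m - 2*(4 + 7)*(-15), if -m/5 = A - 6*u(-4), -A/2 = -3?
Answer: 330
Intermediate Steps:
A = 6 (A = -2*(-3) = 6)
u(v) = 1
m = 0 (m = -5*(6 - 6*1) = -5*(6 - 6) = -5*0 = 0)
m - 2*(4 + 7)*(-15) = 0 - 2*(4 + 7)*(-15) = 0 - 2*11*(-15) = 0 - 22*(-15) = 0 + 330 = 330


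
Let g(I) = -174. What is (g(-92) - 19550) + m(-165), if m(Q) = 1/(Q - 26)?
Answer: -3767285/191 ≈ -19724.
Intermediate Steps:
m(Q) = 1/(-26 + Q)
(g(-92) - 19550) + m(-165) = (-174 - 19550) + 1/(-26 - 165) = -19724 + 1/(-191) = -19724 - 1/191 = -3767285/191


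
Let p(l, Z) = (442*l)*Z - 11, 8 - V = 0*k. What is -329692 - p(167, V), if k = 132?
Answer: -920193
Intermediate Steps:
V = 8 (V = 8 - 0*132 = 8 - 1*0 = 8 + 0 = 8)
p(l, Z) = -11 + 442*Z*l (p(l, Z) = 442*Z*l - 11 = -11 + 442*Z*l)
-329692 - p(167, V) = -329692 - (-11 + 442*8*167) = -329692 - (-11 + 590512) = -329692 - 1*590501 = -329692 - 590501 = -920193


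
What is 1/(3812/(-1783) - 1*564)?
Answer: -1783/1009424 ≈ -0.0017664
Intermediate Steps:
1/(3812/(-1783) - 1*564) = 1/(3812*(-1/1783) - 564) = 1/(-3812/1783 - 564) = 1/(-1009424/1783) = -1783/1009424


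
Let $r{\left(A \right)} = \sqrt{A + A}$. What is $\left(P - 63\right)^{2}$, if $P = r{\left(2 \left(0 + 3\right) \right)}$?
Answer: $3981 - 252 \sqrt{3} \approx 3544.5$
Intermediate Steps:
$r{\left(A \right)} = \sqrt{2} \sqrt{A}$ ($r{\left(A \right)} = \sqrt{2 A} = \sqrt{2} \sqrt{A}$)
$P = 2 \sqrt{3}$ ($P = \sqrt{2} \sqrt{2 \left(0 + 3\right)} = \sqrt{2} \sqrt{2 \cdot 3} = \sqrt{2} \sqrt{6} = 2 \sqrt{3} \approx 3.4641$)
$\left(P - 63\right)^{2} = \left(2 \sqrt{3} - 63\right)^{2} = \left(-63 + 2 \sqrt{3}\right)^{2}$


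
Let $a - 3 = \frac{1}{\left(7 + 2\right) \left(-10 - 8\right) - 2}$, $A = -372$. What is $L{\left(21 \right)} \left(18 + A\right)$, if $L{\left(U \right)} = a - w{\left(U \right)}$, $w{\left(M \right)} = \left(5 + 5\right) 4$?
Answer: $\frac{1074213}{82} \approx 13100.0$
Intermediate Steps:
$w{\left(M \right)} = 40$ ($w{\left(M \right)} = 10 \cdot 4 = 40$)
$a = \frac{491}{164}$ ($a = 3 + \frac{1}{\left(7 + 2\right) \left(-10 - 8\right) - 2} = 3 + \frac{1}{9 \left(-18\right) - 2} = 3 + \frac{1}{-162 - 2} = 3 + \frac{1}{-164} = 3 - \frac{1}{164} = \frac{491}{164} \approx 2.9939$)
$L{\left(U \right)} = - \frac{6069}{164}$ ($L{\left(U \right)} = \frac{491}{164} - 40 = - \frac{6069}{164}$)
$L{\left(21 \right)} \left(18 + A\right) = - \frac{6069 \left(18 - 372\right)}{164} = \left(- \frac{6069}{164}\right) \left(-354\right) = \frac{1074213}{82}$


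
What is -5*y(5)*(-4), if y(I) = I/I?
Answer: 20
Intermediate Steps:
y(I) = 1
-5*y(5)*(-4) = -5*1*(-4) = -5*(-4) = 20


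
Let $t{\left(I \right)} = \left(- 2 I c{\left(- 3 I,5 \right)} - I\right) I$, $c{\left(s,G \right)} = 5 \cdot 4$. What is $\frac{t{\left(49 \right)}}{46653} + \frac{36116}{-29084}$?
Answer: $- \frac{1136994448}{339213963} \approx -3.3518$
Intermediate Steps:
$c{\left(s,G \right)} = 20$
$t{\left(I \right)} = - 41 I^{2}$ ($t{\left(I \right)} = \left(- 2 I 20 - I\right) I = \left(- 40 I - I\right) I = - 41 I I = - 41 I^{2}$)
$\frac{t{\left(49 \right)}}{46653} + \frac{36116}{-29084} = \frac{\left(-41\right) 49^{2}}{46653} + \frac{36116}{-29084} = \left(-41\right) 2401 \cdot \frac{1}{46653} + 36116 \left(- \frac{1}{29084}\right) = \left(-98441\right) \frac{1}{46653} - \frac{9029}{7271} = - \frac{98441}{46653} - \frac{9029}{7271} = - \frac{1136994448}{339213963}$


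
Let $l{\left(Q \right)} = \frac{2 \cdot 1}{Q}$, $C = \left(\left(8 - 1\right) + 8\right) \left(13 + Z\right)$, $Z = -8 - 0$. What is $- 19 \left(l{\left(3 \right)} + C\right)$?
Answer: $- \frac{4313}{3} \approx -1437.7$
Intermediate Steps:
$Z = -8$ ($Z = -8 + 0 = -8$)
$C = 75$ ($C = \left(\left(8 - 1\right) + 8\right) \left(13 - 8\right) = \left(\left(8 - 1\right) + 8\right) 5 = \left(7 + 8\right) 5 = 15 \cdot 5 = 75$)
$l{\left(Q \right)} = \frac{2}{Q}$
$- 19 \left(l{\left(3 \right)} + C\right) = - 19 \left(\frac{2}{3} + 75\right) = \left(-19\right) \frac{227}{3} = - \frac{4313}{3}$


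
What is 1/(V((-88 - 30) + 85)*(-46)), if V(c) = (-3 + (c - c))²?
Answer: -1/414 ≈ -0.0024155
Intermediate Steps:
V(c) = 9 (V(c) = (-3 + 0)² = (-3)² = 9)
1/(V((-88 - 30) + 85)*(-46)) = 1/(9*(-46)) = 1/(-414) = -1/414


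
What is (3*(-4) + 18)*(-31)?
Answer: -186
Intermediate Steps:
(3*(-4) + 18)*(-31) = (-12 + 18)*(-31) = 6*(-31) = -186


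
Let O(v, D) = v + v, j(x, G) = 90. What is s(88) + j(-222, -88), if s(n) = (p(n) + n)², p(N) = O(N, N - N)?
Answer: 69786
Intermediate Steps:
O(v, D) = 2*v
p(N) = 2*N
s(n) = 9*n² (s(n) = (2*n + n)² = (3*n)² = 9*n²)
s(88) + j(-222, -88) = 9*88² + 90 = 9*7744 + 90 = 69696 + 90 = 69786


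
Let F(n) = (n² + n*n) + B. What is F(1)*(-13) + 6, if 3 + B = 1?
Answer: 6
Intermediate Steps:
B = -2 (B = -3 + 1 = -2)
F(n) = -2 + 2*n² (F(n) = (n² + n*n) - 2 = (n² + n²) - 2 = 2*n² - 2 = -2 + 2*n²)
F(1)*(-13) + 6 = (-2 + 2*1²)*(-13) + 6 = (-2 + 2*1)*(-13) + 6 = (-2 + 2)*(-13) + 6 = 0*(-13) + 6 = 0 + 6 = 6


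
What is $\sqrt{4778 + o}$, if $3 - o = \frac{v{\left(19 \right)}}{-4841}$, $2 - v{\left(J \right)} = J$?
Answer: $\frac{2 \sqrt{28010999041}}{4841} \approx 69.145$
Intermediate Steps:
$v{\left(J \right)} = 2 - J$
$o = \frac{14506}{4841}$ ($o = 3 - \frac{2 - 19}{-4841} = 3 - \left(2 - 19\right) \left(- \frac{1}{4841}\right) = 3 - \left(-17\right) \left(- \frac{1}{4841}\right) = 3 - \frac{17}{4841} = \frac{14506}{4841} \approx 2.9965$)
$\sqrt{4778 + o} = \sqrt{4778 + \frac{14506}{4841}} = \sqrt{\frac{23144804}{4841}} = \frac{2 \sqrt{28010999041}}{4841}$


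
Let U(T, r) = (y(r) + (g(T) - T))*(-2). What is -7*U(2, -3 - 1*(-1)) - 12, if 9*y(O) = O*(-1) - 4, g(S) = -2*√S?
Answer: -388/9 - 28*√2 ≈ -82.709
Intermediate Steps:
y(O) = -4/9 - O/9 (y(O) = (O*(-1) - 4)/9 = (-O - 4)/9 = (-4 - O)/9 = -4/9 - O/9)
U(T, r) = 8/9 + 2*T + 4*√T + 2*r/9 (U(T, r) = ((-4/9 - r/9) + (-2*√T - T))*(-2) = ((-4/9 - r/9) + (-T - 2*√T))*(-2) = (-4/9 - T - 2*√T - r/9)*(-2) = 8/9 + 2*T + 4*√T + 2*r/9)
-7*U(2, -3 - 1*(-1)) - 12 = -7*(8/9 + 2*2 + 4*√2 + 2*(-3 - 1*(-1))/9) - 12 = -7*(8/9 + 4 + 4*√2 + 2*(-3 + 1)/9) - 12 = -7*(8/9 + 4 + 4*√2 + (2/9)*(-2)) - 12 = -7*(8/9 + 4 + 4*√2 - 4/9) - 12 = -7*(40/9 + 4*√2) - 12 = (-280/9 - 28*√2) - 12 = -388/9 - 28*√2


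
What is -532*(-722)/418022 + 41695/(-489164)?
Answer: 85230210883/102240656804 ≈ 0.83362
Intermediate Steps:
-532*(-722)/418022 + 41695/(-489164) = 384104*(1/418022) + 41695*(-1/489164) = 192052/209011 - 41695/489164 = 85230210883/102240656804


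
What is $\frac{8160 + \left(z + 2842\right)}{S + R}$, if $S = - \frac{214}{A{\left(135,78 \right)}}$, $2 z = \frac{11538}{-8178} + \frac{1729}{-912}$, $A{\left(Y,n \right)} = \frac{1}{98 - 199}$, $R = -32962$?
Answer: $- \frac{1439373359}{1484863104} \approx -0.96936$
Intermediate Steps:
$A{\left(Y,n \right)} = - \frac{1}{101}$ ($A{\left(Y,n \right)} = \frac{1}{-101} = - \frac{1}{101}$)
$z = - \frac{216337}{130848}$ ($z = \frac{\frac{11538}{-8178} + \frac{1729}{-912}}{2} = \frac{11538 \left(- \frac{1}{8178}\right) + 1729 \left(- \frac{1}{912}\right)}{2} = \frac{- \frac{1923}{1363} - \frac{91}{48}}{2} = \frac{1}{2} \left(- \frac{216337}{65424}\right) = - \frac{216337}{130848} \approx -1.6533$)
$S = 21614$ ($S = - \frac{214}{- \frac{1}{101}} = \left(-214\right) \left(-101\right) = 21614$)
$\frac{8160 + \left(z + 2842\right)}{S + R} = \frac{8160 + \left(- \frac{216337}{130848} + 2842\right)}{21614 - 32962} = \frac{8160 + \frac{371653679}{130848}}{-11348} = \frac{1439373359}{130848} \left(- \frac{1}{11348}\right) = - \frac{1439373359}{1484863104}$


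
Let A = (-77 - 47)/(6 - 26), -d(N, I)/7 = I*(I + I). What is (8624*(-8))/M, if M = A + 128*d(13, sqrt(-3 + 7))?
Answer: 344960/35809 ≈ 9.6333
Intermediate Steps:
d(N, I) = -14*I**2 (d(N, I) = -7*I*(I + I) = -7*I*2*I = -14*I**2)
A = 31/5 (A = -124/(-20) = -124*(-1/20) = 31/5 ≈ 6.2000)
M = -35809/5 (M = 31/5 + 128*(-14*(sqrt(-3 + 7))**2) = 31/5 + 128*(-14*(sqrt(4))**2) = 31/5 + 128*(-14*2**2) = 31/5 + 128*(-14*4) = 31/5 + 128*(-56) = 31/5 - 7168 = -35809/5 ≈ -7161.8)
(8624*(-8))/M = (8624*(-8))/(-35809/5) = -68992*(-5/35809) = 344960/35809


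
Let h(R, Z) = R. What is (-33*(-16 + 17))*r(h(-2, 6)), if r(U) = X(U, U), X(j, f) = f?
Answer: 66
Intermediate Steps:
r(U) = U
(-33*(-16 + 17))*r(h(-2, 6)) = -33*(-16 + 17)*(-2) = -33*1*(-2) = -33*(-2) = 66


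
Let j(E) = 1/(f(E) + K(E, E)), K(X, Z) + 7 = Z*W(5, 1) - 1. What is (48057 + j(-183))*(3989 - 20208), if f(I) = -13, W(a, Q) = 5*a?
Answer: -3582290059649/4596 ≈ -7.7944e+8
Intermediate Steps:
K(X, Z) = -8 + 25*Z (K(X, Z) = -7 + (Z*(5*5) - 1) = -7 + (Z*25 - 1) = -7 + (25*Z - 1) = -7 + (-1 + 25*Z) = -8 + 25*Z)
j(E) = 1/(-21 + 25*E) (j(E) = 1/(-13 + (-8 + 25*E)) = 1/(-21 + 25*E))
(48057 + j(-183))*(3989 - 20208) = (48057 + 1/(-21 + 25*(-183)))*(3989 - 20208) = (48057 + 1/(-21 - 4575))*(-16219) = (48057 + 1/(-4596))*(-16219) = (48057 - 1/4596)*(-16219) = (220869971/4596)*(-16219) = -3582290059649/4596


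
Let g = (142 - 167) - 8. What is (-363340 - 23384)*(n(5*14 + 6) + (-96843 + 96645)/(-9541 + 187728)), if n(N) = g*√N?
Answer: 76571352/178187 + 25523784*√19 ≈ 1.1126e+8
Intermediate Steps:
g = -33 (g = -25 - 8 = -33)
n(N) = -33*√N
(-363340 - 23384)*(n(5*14 + 6) + (-96843 + 96645)/(-9541 + 187728)) = (-363340 - 23384)*(-33*√(5*14 + 6) + (-96843 + 96645)/(-9541 + 187728)) = -386724*(-33*√(70 + 6) - 198/178187) = -386724*(-66*√19 - 198*1/178187) = -386724*(-66*√19 - 198/178187) = -386724*(-198/178187 - 66*√19) = 76571352/178187 + 25523784*√19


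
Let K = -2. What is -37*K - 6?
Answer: 68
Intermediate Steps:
-37*K - 6 = -37*(-2) - 6 = 74 - 6 = 68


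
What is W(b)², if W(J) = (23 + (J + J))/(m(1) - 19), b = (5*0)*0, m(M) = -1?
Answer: 529/400 ≈ 1.3225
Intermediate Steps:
b = 0 (b = 0*0 = 0)
W(J) = -23/20 - J/10 (W(J) = (23 + (J + J))/(-1 - 19) = (23 + 2*J)/(-20) = (23 + 2*J)*(-1/20) = -23/20 - J/10)
W(b)² = (-23/20 - ⅒*0)² = (-23/20 + 0)² = (-23/20)² = 529/400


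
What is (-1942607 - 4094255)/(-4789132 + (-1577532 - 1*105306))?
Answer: 3018431/3235985 ≈ 0.93277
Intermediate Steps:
(-1942607 - 4094255)/(-4789132 + (-1577532 - 1*105306)) = -6036862/(-4789132 + (-1577532 - 105306)) = -6036862/(-4789132 - 1682838) = -6036862/(-6471970) = -6036862*(-1/6471970) = 3018431/3235985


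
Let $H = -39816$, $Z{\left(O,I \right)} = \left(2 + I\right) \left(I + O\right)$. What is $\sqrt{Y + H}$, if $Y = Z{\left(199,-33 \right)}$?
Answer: $i \sqrt{44962} \approx 212.04 i$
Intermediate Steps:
$Y = -5146$ ($Y = \left(-33\right)^{2} + 2 \left(-33\right) + 2 \cdot 199 - 6567 = 1089 - 66 + 398 - 6567 = -5146$)
$\sqrt{Y + H} = \sqrt{-5146 - 39816} = \sqrt{-44962} = i \sqrt{44962}$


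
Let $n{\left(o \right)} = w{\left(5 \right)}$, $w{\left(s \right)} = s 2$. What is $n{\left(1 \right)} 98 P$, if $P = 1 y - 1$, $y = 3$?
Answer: $1960$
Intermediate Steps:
$w{\left(s \right)} = 2 s$
$P = 2$ ($P = 1 \cdot 3 - 1 = 3 - 1 = 2$)
$n{\left(o \right)} = 10$ ($n{\left(o \right)} = 2 \cdot 5 = 10$)
$n{\left(1 \right)} 98 P = 10 \cdot 98 \cdot 2 = 980 \cdot 2 = 1960$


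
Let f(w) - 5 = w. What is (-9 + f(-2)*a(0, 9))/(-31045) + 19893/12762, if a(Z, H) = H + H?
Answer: 41133593/26413086 ≈ 1.5573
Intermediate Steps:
f(w) = 5 + w
a(Z, H) = 2*H
(-9 + f(-2)*a(0, 9))/(-31045) + 19893/12762 = (-9 + (5 - 2)*(2*9))/(-31045) + 19893/12762 = (-9 + 3*18)*(-1/31045) + 19893*(1/12762) = (-9 + 54)*(-1/31045) + 6631/4254 = 45*(-1/31045) + 6631/4254 = -9/6209 + 6631/4254 = 41133593/26413086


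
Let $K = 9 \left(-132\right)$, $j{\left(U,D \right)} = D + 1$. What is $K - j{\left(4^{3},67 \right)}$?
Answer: $-1256$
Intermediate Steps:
$j{\left(U,D \right)} = 1 + D$
$K = -1188$
$K - j{\left(4^{3},67 \right)} = -1188 - \left(1 + 67\right) = -1188 - 68 = -1256$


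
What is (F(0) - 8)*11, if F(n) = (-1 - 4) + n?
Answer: -143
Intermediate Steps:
F(n) = -5 + n
(F(0) - 8)*11 = ((-5 + 0) - 8)*11 = (-5 - 8)*11 = -13*11 = -143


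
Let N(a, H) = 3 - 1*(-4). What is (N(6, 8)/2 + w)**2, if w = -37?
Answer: 4489/4 ≈ 1122.3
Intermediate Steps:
N(a, H) = 7 (N(a, H) = 3 + 4 = 7)
(N(6, 8)/2 + w)**2 = (7/2 - 37)**2 = (-67/2)**2 = 4489/4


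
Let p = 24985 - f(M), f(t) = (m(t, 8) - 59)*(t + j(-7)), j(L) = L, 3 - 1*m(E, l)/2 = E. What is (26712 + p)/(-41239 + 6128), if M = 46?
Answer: -57352/35111 ≈ -1.6334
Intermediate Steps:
m(E, l) = 6 - 2*E
f(t) = (-53 - 2*t)*(-7 + t) (f(t) = ((6 - 2*t) - 59)*(t - 7) = (-53 - 2*t)*(-7 + t))
p = 30640 (p = 24985 - (371 - 39*46 - 2*46²) = 24985 - (371 - 1794 - 2*2116) = 24985 - (371 - 1794 - 4232) = 24985 - 1*(-5655) = 24985 + 5655 = 30640)
(26712 + p)/(-41239 + 6128) = (26712 + 30640)/(-41239 + 6128) = 57352/(-35111) = 57352*(-1/35111) = -57352/35111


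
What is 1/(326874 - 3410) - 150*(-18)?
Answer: 873352801/323464 ≈ 2700.0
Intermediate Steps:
1/(326874 - 3410) - 150*(-18) = 1/323464 - 1*(-2700) = 1/323464 + 2700 = 873352801/323464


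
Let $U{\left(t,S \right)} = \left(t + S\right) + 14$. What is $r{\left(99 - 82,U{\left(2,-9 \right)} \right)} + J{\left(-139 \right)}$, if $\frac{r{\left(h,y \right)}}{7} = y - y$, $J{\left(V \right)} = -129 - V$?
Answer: $10$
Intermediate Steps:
$U{\left(t,S \right)} = 14 + S + t$ ($U{\left(t,S \right)} = \left(S + t\right) + 14 = 14 + S + t$)
$r{\left(h,y \right)} = 0$ ($r{\left(h,y \right)} = 7 \left(y - y\right) = 7 \cdot 0 = 0$)
$r{\left(99 - 82,U{\left(2,-9 \right)} \right)} + J{\left(-139 \right)} = 0 - -10 = 0 + \left(-129 + 139\right) = 0 + 10 = 10$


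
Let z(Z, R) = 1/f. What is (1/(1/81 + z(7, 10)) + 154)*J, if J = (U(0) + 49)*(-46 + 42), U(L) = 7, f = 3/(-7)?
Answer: -1616776/47 ≈ -34400.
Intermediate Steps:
f = -3/7 (f = 3*(-⅐) = -3/7 ≈ -0.42857)
z(Z, R) = -7/3 (z(Z, R) = 1/(-3/7) = -7/3)
J = -224 (J = (7 + 49)*(-46 + 42) = 56*(-4) = -224)
(1/(1/81 + z(7, 10)) + 154)*J = (1/(1/81 - 7/3) + 154)*(-224) = (1/(-188/81) + 154)*(-224) = (-81/188 + 154)*(-224) = (28871/188)*(-224) = -1616776/47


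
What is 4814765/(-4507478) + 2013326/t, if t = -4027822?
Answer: -14234019521829/9077659526458 ≈ -1.5680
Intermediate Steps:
4814765/(-4507478) + 2013326/t = 4814765/(-4507478) + 2013326/(-4027822) = 4814765*(-1/4507478) + 2013326*(-1/4027822) = -4814765/4507478 - 1006663/2013911 = -14234019521829/9077659526458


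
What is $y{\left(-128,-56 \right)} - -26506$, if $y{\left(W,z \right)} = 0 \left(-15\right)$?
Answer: $26506$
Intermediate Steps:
$y{\left(W,z \right)} = 0$
$y{\left(-128,-56 \right)} - -26506 = 0 - -26506 = 0 + 26506 = 26506$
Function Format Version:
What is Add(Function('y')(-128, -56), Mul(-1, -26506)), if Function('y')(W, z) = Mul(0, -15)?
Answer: 26506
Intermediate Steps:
Function('y')(W, z) = 0
Add(Function('y')(-128, -56), Mul(-1, -26506)) = Add(0, Mul(-1, -26506)) = Add(0, 26506) = 26506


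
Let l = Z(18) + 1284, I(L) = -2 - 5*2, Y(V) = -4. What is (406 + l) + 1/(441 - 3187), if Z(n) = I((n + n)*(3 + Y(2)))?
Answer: 4607787/2746 ≈ 1678.0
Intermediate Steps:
I(L) = -12 (I(L) = -2 - 10 = -12)
Z(n) = -12
l = 1272 (l = -12 + 1284 = 1272)
(406 + l) + 1/(441 - 3187) = (406 + 1272) + 1/(441 - 3187) = 1678 + 1/(-2746) = 1678 - 1/2746 = 4607787/2746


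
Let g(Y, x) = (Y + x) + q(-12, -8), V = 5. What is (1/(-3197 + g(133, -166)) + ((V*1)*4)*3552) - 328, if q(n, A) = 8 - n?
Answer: 226985519/3210 ≈ 70712.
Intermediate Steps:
g(Y, x) = 20 + Y + x (g(Y, x) = (Y + x) + (8 - 1*(-12)) = (Y + x) + (8 + 12) = (Y + x) + 20 = 20 + Y + x)
(1/(-3197 + g(133, -166)) + ((V*1)*4)*3552) - 328 = (1/(-3197 + (20 + 133 - 166)) + ((5*1)*4)*3552) - 328 = (1/(-3197 - 13) + (5*4)*3552) - 328 = (1/(-3210) + 20*3552) - 328 = (-1/3210 + 71040) - 328 = 228038399/3210 - 328 = 226985519/3210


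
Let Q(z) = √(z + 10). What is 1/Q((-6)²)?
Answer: √46/46 ≈ 0.14744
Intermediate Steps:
Q(z) = √(10 + z)
1/Q((-6)²) = 1/(√(10 + (-6)²)) = 1/(√(10 + 36)) = 1/(√46) = √46/46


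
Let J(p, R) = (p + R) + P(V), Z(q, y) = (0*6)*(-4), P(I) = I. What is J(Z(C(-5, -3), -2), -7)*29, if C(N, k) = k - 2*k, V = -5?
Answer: -348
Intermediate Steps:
C(N, k) = -k
Z(q, y) = 0 (Z(q, y) = 0*(-4) = 0)
J(p, R) = -5 + R + p (J(p, R) = (p + R) - 5 = (R + p) - 5 = -5 + R + p)
J(Z(C(-5, -3), -2), -7)*29 = (-5 - 7 + 0)*29 = -12*29 = -348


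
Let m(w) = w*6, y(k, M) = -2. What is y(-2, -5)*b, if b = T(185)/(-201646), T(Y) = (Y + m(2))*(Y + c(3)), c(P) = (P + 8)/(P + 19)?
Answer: 73087/201646 ≈ 0.36245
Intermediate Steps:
m(w) = 6*w
c(P) = (8 + P)/(19 + P)
T(Y) = (½ + Y)*(12 + Y) (T(Y) = (Y + 6*2)*(Y + (8 + 3)/(19 + 3)) = (Y + 12)*(Y + 11/22) = (12 + Y)*(Y + (1/22)*11) = (12 + Y)*(Y + ½) = (12 + Y)*(½ + Y) = (½ + Y)*(12 + Y))
b = -73087/403292 (b = (6 + 185² + (25/2)*185)/(-201646) = (6 + 34225 + 4625/2)*(-1/201646) = (73087/2)*(-1/201646) = -73087/403292 ≈ -0.18123)
y(-2, -5)*b = -2*(-73087/403292) = 73087/201646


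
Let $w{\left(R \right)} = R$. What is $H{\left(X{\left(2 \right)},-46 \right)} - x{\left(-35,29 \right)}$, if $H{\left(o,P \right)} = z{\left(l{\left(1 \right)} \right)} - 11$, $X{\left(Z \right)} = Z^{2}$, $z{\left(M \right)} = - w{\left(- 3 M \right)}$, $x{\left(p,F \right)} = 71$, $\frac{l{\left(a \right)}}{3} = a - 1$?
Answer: $-82$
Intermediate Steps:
$l{\left(a \right)} = -3 + 3 a$ ($l{\left(a \right)} = 3 \left(a - 1\right) = 3 \left(-1 + a\right) = -3 + 3 a$)
$z{\left(M \right)} = 3 M$ ($z{\left(M \right)} = - \left(-3\right) M = 3 M$)
$H{\left(o,P \right)} = -11$ ($H{\left(o,P \right)} = 3 \left(-3 + 3 \cdot 1\right) - 11 = 3 \left(-3 + 3\right) - 11 = 3 \cdot 0 - 11 = 0 - 11 = -11$)
$H{\left(X{\left(2 \right)},-46 \right)} - x{\left(-35,29 \right)} = -11 - 71 = -82$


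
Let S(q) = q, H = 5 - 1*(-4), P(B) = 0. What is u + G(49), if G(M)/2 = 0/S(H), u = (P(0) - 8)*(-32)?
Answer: 256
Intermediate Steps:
H = 9 (H = 5 + 4 = 9)
u = 256 (u = (0 - 8)*(-32) = -8*(-32) = 256)
G(M) = 0 (G(M) = 2*(0/9) = 2*(0*(⅑)) = 2*0 = 0)
u + G(49) = 256 + 0 = 256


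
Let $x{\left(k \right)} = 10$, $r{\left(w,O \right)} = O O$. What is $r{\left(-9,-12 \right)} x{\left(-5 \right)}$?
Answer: $1440$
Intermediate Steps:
$r{\left(w,O \right)} = O^{2}$
$r{\left(-9,-12 \right)} x{\left(-5 \right)} = \left(-12\right)^{2} \cdot 10 = 144 \cdot 10 = 1440$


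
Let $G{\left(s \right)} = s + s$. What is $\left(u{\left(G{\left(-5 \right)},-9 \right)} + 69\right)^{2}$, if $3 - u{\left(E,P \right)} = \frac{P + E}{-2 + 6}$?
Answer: $\frac{94249}{16} \approx 5890.6$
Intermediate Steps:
$G{\left(s \right)} = 2 s$
$u{\left(E,P \right)} = 3 - \frac{E}{4} - \frac{P}{4}$ ($u{\left(E,P \right)} = 3 - \frac{P + E}{-2 + 6} = 3 - \frac{E + P}{4} = 3 - \left(E + P\right) \frac{1}{4} = 3 - \left(\frac{E}{4} + \frac{P}{4}\right) = 3 - \frac{E}{4} - \frac{P}{4}$)
$\left(u{\left(G{\left(-5 \right)},-9 \right)} + 69\right)^{2} = \left(\left(3 - \frac{2 \left(-5\right)}{4} - - \frac{9}{4}\right) + 69\right)^{2} = \left(\left(3 - - \frac{5}{2} + \frac{9}{4}\right) + 69\right)^{2} = \left(\left(3 + \frac{5}{2} + \frac{9}{4}\right) + 69\right)^{2} = \left(\frac{31}{4} + 69\right)^{2} = \left(\frac{307}{4}\right)^{2} = \frac{94249}{16}$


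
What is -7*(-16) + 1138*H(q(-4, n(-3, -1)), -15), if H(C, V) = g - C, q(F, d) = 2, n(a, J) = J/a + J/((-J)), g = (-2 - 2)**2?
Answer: 16044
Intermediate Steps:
g = 16 (g = (-4)**2 = 16)
n(a, J) = -1 + J/a (n(a, J) = J/a + J*(-1/J) = J/a - 1 = -1 + J/a)
H(C, V) = 16 - C
-7*(-16) + 1138*H(q(-4, n(-3, -1)), -15) = -7*(-16) + 1138*(16 - 1*2) = 112 + 1138*(16 - 2) = 112 + 1138*14 = 112 + 15932 = 16044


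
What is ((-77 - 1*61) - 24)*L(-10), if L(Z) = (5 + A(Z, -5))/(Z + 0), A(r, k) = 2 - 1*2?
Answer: 81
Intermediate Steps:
A(r, k) = 0 (A(r, k) = 2 - 2 = 0)
L(Z) = 5/Z (L(Z) = (5 + 0)/(Z + 0) = 5/Z)
((-77 - 1*61) - 24)*L(-10) = ((-77 - 1*61) - 24)*(5/(-10)) = ((-77 - 61) - 24)*(5*(-⅒)) = (-138 - 24)*(-½) = -162*(-½) = 81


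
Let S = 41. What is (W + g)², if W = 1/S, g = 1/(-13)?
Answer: 784/284089 ≈ 0.0027597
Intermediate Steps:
g = -1/13 ≈ -0.076923
W = 1/41 ≈ 0.024390
(W + g)² = (1/41 - 1/13)² = (-28/533)² = 784/284089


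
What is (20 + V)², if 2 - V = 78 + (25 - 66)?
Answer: 225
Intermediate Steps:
V = -35 (V = 2 - (78 + (25 - 66)) = 2 - (78 - 41) = 2 - 1*37 = 2 - 37 = -35)
(20 + V)² = (20 - 35)² = (-15)² = 225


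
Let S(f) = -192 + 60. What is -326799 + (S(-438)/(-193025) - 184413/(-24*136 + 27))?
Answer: -68051861173822/208273975 ≈ -3.2674e+5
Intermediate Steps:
S(f) = -132
-326799 + (S(-438)/(-193025) - 184413/(-24*136 + 27)) = -326799 + (-132/(-193025) - 184413/(-24*136 + 27)) = -326799 + (-132*(-1/193025) - 184413/(-3264 + 27)) = -326799 + (132/193025 - 184413/(-3237)) = -326799 + (132/193025 - 184413*(-1/3237)) = -326799 + (132/193025 + 61471/1079) = -326799 + 11865582203/208273975 = -68051861173822/208273975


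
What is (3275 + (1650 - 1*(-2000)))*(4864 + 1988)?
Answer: 47450100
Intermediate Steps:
(3275 + (1650 - 1*(-2000)))*(4864 + 1988) = (3275 + (1650 + 2000))*6852 = (3275 + 3650)*6852 = 6925*6852 = 47450100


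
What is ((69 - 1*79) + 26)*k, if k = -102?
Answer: -1632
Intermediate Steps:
((69 - 1*79) + 26)*k = ((69 - 1*79) + 26)*(-102) = ((69 - 79) + 26)*(-102) = (-10 + 26)*(-102) = 16*(-102) = -1632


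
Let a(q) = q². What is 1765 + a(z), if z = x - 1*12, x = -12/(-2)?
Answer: 1801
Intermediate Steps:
x = 6 (x = -12*(-½) = 6)
z = -6 (z = 6 - 1*12 = 6 - 12 = -6)
1765 + a(z) = 1765 + (-6)² = 1765 + 36 = 1801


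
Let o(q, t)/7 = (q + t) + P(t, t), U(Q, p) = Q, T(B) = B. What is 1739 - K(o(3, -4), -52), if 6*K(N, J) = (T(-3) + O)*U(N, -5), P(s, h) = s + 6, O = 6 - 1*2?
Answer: 10427/6 ≈ 1737.8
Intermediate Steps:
O = 4 (O = 6 - 2 = 4)
P(s, h) = 6 + s
o(q, t) = 42 + 7*q + 14*t (o(q, t) = 7*((q + t) + (6 + t)) = 7*(6 + q + 2*t) = 42 + 7*q + 14*t)
K(N, J) = N/6 (K(N, J) = ((-3 + 4)*N)/6 = (1*N)/6 = N/6)
1739 - K(o(3, -4), -52) = 1739 - (42 + 7*3 + 14*(-4))/6 = 1739 - (42 + 21 - 56)/6 = 1739 - 7/6 = 10427/6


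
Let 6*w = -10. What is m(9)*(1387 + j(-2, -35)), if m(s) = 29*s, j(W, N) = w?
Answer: 361572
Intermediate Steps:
w = -5/3 (w = (⅙)*(-10) = -5/3 ≈ -1.6667)
j(W, N) = -5/3
m(9)*(1387 + j(-2, -35)) = (29*9)*(1387 - 5/3) = 261*(4156/3) = 361572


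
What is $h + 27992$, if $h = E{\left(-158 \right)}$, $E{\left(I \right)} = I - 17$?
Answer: $27817$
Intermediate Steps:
$E{\left(I \right)} = -17 + I$ ($E{\left(I \right)} = I - 17 = -17 + I$)
$h = -175$ ($h = -17 - 158 = -175$)
$h + 27992 = -175 + 27992 = 27817$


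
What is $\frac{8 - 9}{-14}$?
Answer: $\frac{1}{14} \approx 0.071429$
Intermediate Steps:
$\frac{8 - 9}{-14} = \left(-1\right) \left(- \frac{1}{14}\right) = \frac{1}{14}$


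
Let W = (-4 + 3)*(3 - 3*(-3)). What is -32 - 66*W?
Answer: 760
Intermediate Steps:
W = -12 (W = -(3 + 9) = -1*12 = -12)
-32 - 66*W = -32 - 66*(-12) = -32 + 792 = 760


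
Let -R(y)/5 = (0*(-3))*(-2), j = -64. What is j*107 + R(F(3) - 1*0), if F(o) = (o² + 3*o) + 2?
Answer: -6848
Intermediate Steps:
F(o) = 2 + o² + 3*o
R(y) = 0 (R(y) = -5*0*(-3)*(-2) = -0*(-2) = -5*0 = 0)
j*107 + R(F(3) - 1*0) = -64*107 + 0 = -6848 + 0 = -6848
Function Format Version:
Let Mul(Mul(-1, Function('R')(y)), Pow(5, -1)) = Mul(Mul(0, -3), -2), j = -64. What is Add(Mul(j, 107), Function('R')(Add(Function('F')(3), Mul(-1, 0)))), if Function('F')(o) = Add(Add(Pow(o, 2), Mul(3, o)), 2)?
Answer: -6848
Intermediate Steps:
Function('F')(o) = Add(2, Pow(o, 2), Mul(3, o))
Function('R')(y) = 0 (Function('R')(y) = Mul(-5, Mul(Mul(0, -3), -2)) = Mul(-5, Mul(0, -2)) = Mul(-5, 0) = 0)
Add(Mul(j, 107), Function('R')(Add(Function('F')(3), Mul(-1, 0)))) = Add(Mul(-64, 107), 0) = Add(-6848, 0) = -6848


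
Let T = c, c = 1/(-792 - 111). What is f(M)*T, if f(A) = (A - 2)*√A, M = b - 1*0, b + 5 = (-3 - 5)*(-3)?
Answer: -17*√19/903 ≈ -0.082061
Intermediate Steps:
b = 19 (b = -5 + (-3 - 5)*(-3) = -5 - 8*(-3) = -5 + 24 = 19)
c = -1/903 (c = 1/(-903) = -1/903 ≈ -0.0011074)
T = -1/903 ≈ -0.0011074
M = 19 (M = 19 - 1*0 = 19 + 0 = 19)
f(A) = √A*(-2 + A) (f(A) = (-2 + A)*√A = √A*(-2 + A))
f(M)*T = (√19*(-2 + 19))*(-1/903) = (√19*17)*(-1/903) = (17*√19)*(-1/903) = -17*√19/903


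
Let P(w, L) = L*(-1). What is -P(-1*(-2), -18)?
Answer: -18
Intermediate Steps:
P(w, L) = -L
-P(-1*(-2), -18) = -(-1)*(-18) = -1*18 = -18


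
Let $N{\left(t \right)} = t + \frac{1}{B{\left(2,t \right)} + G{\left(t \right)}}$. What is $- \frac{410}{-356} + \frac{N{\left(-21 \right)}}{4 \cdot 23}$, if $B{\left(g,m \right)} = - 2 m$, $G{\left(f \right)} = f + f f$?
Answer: $\frac{3493271}{3782856} \approx 0.92345$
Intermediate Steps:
$G{\left(f \right)} = f + f^{2}$
$N{\left(t \right)} = t + \frac{1}{- 2 t + t \left(1 + t\right)}$
$- \frac{410}{-356} + \frac{N{\left(-21 \right)}}{4 \cdot 23} = - \frac{410}{-356} + \frac{\frac{1}{-21} \frac{1}{-1 - 21} \left(1 + \left(-21\right)^{3} - \left(-21\right)^{2}\right)}{4 \cdot 23} = \left(-410\right) \left(- \frac{1}{356}\right) + \frac{\left(- \frac{1}{21}\right) \frac{1}{-22} \left(1 - 9261 - 441\right)}{92} = \frac{205}{178} + \left(- \frac{1}{21}\right) \left(- \frac{1}{22}\right) \left(1 - 9261 - 441\right) \frac{1}{92} = \frac{205}{178} + \left(- \frac{1}{21}\right) \left(- \frac{1}{22}\right) \left(-9701\right) \frac{1}{92} = \frac{205}{178} - \frac{9701}{42504} = \frac{3493271}{3782856}$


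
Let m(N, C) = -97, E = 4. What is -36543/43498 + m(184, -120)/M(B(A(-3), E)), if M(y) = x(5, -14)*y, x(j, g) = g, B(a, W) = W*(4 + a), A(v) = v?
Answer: 11939/13384 ≈ 0.89204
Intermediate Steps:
M(y) = -14*y
-36543/43498 + m(184, -120)/M(B(A(-3), E)) = -36543/43498 - 97*(-1/(56*(4 - 3))) = -36543*1/43498 - 97/((-56)) = -2811/3346 - 97/((-14*4)) = -2811/3346 - 97/(-56) = -2811/3346 - 97*(-1/56) = -2811/3346 + 97/56 = 11939/13384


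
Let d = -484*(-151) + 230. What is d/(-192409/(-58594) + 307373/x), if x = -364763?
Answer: 522311497699236/17391156835 ≈ 30033.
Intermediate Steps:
d = 73314 (d = 73084 + 230 = 73314)
d/(-192409/(-58594) + 307373/x) = 73314/(-192409/(-58594) + 307373/(-364763)) = 73314/(-192409*(-1/58594) + 307373*(-1/364763)) = 73314/(192409/58594 - 307373/364763) = 73314/(52173470505/21372923222) = 73314*(21372923222/52173470505) = 522311497699236/17391156835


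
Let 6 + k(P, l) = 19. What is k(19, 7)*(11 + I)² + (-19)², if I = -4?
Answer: 998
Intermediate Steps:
k(P, l) = 13 (k(P, l) = -6 + 19 = 13)
k(19, 7)*(11 + I)² + (-19)² = 13*(11 - 4)² + (-19)² = 13*7² + 361 = 13*49 + 361 = 637 + 361 = 998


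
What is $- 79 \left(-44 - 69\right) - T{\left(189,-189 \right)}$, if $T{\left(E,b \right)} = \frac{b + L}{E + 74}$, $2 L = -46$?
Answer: $\frac{2348013}{263} \approx 8927.8$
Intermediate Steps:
$L = -23$ ($L = \frac{1}{2} \left(-46\right) = -23$)
$T{\left(E,b \right)} = \frac{-23 + b}{74 + E}$ ($T{\left(E,b \right)} = \frac{b - 23}{E + 74} = \frac{-23 + b}{74 + E}$)
$- 79 \left(-44 - 69\right) - T{\left(189,-189 \right)} = - 79 \left(-44 - 69\right) - \frac{-23 - 189}{74 + 189} = \left(-79\right) \left(-113\right) - \frac{1}{263} \left(-212\right) = 8927 - \frac{1}{263} \left(-212\right) = 8927 - - \frac{212}{263} = 8927 + \frac{212}{263} = \frac{2348013}{263}$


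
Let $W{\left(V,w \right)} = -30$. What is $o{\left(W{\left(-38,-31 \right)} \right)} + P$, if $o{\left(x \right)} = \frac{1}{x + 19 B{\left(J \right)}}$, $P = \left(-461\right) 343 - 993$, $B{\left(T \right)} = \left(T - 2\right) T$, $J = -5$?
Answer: $- \frac{101038659}{635} \approx -1.5912 \cdot 10^{5}$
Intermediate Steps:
$B{\left(T \right)} = T \left(-2 + T\right)$ ($B{\left(T \right)} = \left(-2 + T\right) T = T \left(-2 + T\right)$)
$P = -159116$ ($P = -158123 - 993 = -159116$)
$o{\left(x \right)} = \frac{1}{665 + x}$ ($o{\left(x \right)} = \frac{1}{x + 19 \left(- 5 \left(-2 - 5\right)\right)} = \frac{1}{x + 19 \left(\left(-5\right) \left(-7\right)\right)} = \frac{1}{x + 19 \cdot 35} = \frac{1}{x + 665} = \frac{1}{665 + x}$)
$o{\left(W{\left(-38,-31 \right)} \right)} + P = \frac{1}{665 - 30} - 159116 = \frac{1}{635} - 159116 = - \frac{101038659}{635}$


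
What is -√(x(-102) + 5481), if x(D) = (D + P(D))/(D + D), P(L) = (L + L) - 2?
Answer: -2*√3565002/51 ≈ -74.044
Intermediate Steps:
P(L) = -2 + 2*L (P(L) = 2*L - 2 = -2 + 2*L)
x(D) = (-2 + 3*D)/(2*D) (x(D) = (D + (-2 + 2*D))/(D + D) = (-2 + 3*D)/((2*D)) = (-2 + 3*D)*(1/(2*D)) = (-2 + 3*D)/(2*D))
-√(x(-102) + 5481) = -√((3/2 - 1/(-102)) + 5481) = -√((3/2 - 1*(-1/102)) + 5481) = -√((3/2 + 1/102) + 5481) = -√(77/51 + 5481) = -√(279608/51) = -2*√3565002/51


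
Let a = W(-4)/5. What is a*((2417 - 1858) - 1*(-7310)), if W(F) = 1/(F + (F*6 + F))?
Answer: -7869/160 ≈ -49.181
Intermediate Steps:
W(F) = 1/(8*F) (W(F) = 1/(F + (6*F + F)) = 1/(F + 7*F) = 1/(8*F))
a = -1/160 (a = ((⅛)/(-4))/5 = ((⅛)*(-¼))*(⅕) = -1/32*⅕ = -1/160 ≈ -0.0062500)
a*((2417 - 1858) - 1*(-7310)) = -((2417 - 1858) - 1*(-7310))/160 = -(559 + 7310)/160 = -1/160*7869 = -7869/160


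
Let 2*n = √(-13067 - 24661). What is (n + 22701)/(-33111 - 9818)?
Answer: -22701/42929 - 6*I*√262/42929 ≈ -0.5288 - 0.0022623*I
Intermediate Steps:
n = 6*I*√262 (n = √(-13067 - 24661)/2 = √(-37728)/2 = (12*I*√262)/2 = 6*I*√262 ≈ 97.119*I)
(n + 22701)/(-33111 - 9818) = (6*I*√262 + 22701)/(-33111 - 9818) = (22701 + 6*I*√262)/(-42929) = (22701 + 6*I*√262)*(-1/42929) = -22701/42929 - 6*I*√262/42929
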